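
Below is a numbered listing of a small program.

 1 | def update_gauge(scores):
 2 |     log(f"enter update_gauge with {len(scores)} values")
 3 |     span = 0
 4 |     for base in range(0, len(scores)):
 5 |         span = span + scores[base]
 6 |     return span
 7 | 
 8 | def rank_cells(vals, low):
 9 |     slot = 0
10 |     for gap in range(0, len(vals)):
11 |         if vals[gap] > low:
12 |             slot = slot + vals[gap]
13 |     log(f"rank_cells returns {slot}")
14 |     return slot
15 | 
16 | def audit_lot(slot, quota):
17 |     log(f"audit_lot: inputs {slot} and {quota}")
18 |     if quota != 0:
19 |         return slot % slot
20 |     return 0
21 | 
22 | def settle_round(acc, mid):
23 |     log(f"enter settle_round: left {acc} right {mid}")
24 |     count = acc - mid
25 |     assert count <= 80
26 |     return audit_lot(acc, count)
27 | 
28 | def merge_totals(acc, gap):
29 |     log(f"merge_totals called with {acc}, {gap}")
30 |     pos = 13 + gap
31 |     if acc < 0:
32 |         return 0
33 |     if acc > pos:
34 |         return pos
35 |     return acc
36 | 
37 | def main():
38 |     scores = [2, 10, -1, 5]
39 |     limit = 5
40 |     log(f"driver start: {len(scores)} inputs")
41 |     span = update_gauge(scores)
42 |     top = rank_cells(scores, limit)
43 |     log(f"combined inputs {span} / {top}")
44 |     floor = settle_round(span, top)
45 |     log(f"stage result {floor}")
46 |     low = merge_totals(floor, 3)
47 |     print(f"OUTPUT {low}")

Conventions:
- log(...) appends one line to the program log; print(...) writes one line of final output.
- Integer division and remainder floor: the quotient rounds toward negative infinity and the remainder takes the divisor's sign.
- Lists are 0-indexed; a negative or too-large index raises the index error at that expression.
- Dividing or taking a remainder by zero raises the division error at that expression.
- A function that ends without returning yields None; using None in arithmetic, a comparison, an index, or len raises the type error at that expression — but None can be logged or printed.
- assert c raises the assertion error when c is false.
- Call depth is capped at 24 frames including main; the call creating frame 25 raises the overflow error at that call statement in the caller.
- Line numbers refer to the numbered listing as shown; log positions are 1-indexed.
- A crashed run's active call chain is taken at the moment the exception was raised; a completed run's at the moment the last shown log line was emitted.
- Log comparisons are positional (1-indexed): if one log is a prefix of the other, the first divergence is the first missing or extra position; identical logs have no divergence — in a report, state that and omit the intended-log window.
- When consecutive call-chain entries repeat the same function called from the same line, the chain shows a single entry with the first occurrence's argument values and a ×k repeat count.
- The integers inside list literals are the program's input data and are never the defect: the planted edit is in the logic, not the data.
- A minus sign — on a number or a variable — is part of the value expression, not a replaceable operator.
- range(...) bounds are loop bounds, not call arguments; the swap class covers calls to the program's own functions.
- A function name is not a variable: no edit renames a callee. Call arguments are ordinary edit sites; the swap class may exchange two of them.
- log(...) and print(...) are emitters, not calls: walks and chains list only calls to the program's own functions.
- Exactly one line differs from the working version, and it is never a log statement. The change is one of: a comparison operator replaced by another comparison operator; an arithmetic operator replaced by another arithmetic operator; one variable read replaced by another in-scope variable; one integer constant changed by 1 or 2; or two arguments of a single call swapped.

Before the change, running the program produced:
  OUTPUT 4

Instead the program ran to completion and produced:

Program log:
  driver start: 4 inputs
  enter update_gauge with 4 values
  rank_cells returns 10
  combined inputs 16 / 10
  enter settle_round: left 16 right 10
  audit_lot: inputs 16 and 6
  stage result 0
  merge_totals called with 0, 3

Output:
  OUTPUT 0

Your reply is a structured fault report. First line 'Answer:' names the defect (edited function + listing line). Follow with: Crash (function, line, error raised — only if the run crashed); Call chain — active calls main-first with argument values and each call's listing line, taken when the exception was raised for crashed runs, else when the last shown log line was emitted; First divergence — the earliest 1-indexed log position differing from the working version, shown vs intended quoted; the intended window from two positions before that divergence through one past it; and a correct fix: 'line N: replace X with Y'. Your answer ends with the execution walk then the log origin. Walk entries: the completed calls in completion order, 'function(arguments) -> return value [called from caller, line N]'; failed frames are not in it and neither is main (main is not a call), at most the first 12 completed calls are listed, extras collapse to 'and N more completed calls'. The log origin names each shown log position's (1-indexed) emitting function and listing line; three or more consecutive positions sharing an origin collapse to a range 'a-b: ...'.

Answer: the defect is in audit_lot at line 19.
Key observation: The earliest visible damage is log position 7 — 'stage result 0' rather than the intended 'stage result 4'.
Call chain: main -> merge_totals(0, 3) (called at line 46).
First divergence: position 7; shown 'stage result 0' vs intended 'stage result 4'.
Intended log window:
  5: enter settle_round: left 16 right 10
  6: audit_lot: inputs 16 and 6
  7: stage result 4
  8: merge_totals called with 4, 3
Execution walk:
  update_gauge([2, 10, -1, 5]) -> 16  [called from main, line 41]
  rank_cells([2, 10, -1, 5], 5) -> 10  [called from main, line 42]
  audit_lot(16, 6) -> 0  [called from settle_round, line 26]
  settle_round(16, 10) -> 0  [called from main, line 44]
  merge_totals(0, 3) -> 0  [called from main, line 46]
Log line origins:
  1: emitted by main (line 40)
  2: emitted by update_gauge (line 2)
  3: emitted by rank_cells (line 13)
  4: emitted by main (line 43)
  5: emitted by settle_round (line 23)
  6: emitted by audit_lot (line 17)
  7: emitted by main (line 45)
  8: emitted by merge_totals (line 29)
A correct fix: line 19: replace `slot % slot` with `slot % quota`.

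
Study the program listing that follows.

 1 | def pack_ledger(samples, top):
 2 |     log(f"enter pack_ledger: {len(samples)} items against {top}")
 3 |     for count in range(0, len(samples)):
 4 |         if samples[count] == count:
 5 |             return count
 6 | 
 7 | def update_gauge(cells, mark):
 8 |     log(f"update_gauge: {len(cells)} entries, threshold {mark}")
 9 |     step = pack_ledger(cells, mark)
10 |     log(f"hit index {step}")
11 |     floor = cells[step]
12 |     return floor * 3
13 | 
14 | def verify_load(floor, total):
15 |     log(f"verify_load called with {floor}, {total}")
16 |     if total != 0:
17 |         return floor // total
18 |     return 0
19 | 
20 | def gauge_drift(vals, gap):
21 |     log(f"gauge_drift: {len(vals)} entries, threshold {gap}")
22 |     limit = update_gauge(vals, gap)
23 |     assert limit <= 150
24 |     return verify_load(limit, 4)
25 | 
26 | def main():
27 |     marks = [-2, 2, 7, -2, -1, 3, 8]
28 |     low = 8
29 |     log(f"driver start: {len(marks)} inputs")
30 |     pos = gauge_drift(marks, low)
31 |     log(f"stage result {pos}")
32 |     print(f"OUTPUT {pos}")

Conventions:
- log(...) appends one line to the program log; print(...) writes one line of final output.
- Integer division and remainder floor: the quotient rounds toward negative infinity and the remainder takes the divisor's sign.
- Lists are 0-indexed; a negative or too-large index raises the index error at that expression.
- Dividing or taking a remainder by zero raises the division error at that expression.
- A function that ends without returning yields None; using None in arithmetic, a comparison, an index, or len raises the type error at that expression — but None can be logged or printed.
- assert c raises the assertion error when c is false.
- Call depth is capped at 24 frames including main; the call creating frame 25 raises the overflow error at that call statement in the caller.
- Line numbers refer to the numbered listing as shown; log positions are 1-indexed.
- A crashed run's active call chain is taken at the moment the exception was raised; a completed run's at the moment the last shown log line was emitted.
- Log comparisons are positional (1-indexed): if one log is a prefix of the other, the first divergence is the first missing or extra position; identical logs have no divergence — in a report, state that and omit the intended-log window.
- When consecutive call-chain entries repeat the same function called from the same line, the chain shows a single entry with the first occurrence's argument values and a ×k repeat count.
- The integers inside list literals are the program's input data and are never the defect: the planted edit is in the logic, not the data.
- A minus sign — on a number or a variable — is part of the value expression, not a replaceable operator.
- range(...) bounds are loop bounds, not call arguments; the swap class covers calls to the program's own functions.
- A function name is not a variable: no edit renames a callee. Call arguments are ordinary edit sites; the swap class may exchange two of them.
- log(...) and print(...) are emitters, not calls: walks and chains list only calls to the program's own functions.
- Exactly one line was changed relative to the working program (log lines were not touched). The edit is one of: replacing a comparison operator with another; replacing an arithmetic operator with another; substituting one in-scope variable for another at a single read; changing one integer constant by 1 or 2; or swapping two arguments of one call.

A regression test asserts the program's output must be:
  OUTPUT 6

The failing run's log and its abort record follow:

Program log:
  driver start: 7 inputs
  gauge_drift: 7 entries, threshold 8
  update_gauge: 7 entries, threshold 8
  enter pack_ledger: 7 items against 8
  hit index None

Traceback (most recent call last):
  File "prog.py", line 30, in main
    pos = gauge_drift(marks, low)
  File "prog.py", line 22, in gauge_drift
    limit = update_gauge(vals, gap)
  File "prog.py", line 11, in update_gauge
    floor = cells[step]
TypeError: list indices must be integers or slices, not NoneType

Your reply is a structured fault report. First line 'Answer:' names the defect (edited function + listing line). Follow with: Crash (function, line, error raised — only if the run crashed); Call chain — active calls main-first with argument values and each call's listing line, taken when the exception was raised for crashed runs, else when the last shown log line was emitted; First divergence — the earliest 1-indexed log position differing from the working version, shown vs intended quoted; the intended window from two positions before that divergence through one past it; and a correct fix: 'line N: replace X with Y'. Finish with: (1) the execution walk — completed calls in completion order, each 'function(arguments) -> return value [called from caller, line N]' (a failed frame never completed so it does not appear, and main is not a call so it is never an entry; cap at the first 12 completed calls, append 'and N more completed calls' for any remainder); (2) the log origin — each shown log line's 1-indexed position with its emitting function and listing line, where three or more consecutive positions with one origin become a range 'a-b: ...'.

Answer: the defect is in pack_ledger at line 4.
The tell: Position 5 is the first bad log line: 'hit index None' should read 'hit index 6'.
Crash: update_gauge, line 11, TypeError.
Call chain: main -> gauge_drift([-2, 2, 7, -2, -1, 3, 8], 8) (called at line 30) -> update_gauge([-2, 2, 7, -2, -1, 3, 8], 8) (called at line 22).
First divergence: position 5 — shown 'hit index None', intended 'hit index 6'.
Intended log window:
  3: update_gauge: 7 entries, threshold 8
  4: enter pack_ledger: 7 items against 8
  5: hit index 6
  6: verify_load called with 24, 4
Execution walk:
  pack_ledger([-2, 2, 7, -2, -1, 3, 8], 8) -> None  [called from update_gauge, line 9]
Log origins:
  1: logged in main at line 29
  2: logged in gauge_drift at line 21
  3: logged in update_gauge at line 8
  4: logged in pack_ledger at line 2
  5: logged in update_gauge at line 10
A correct fix: line 4: replace `samples[count] == count` with `samples[count] == top`.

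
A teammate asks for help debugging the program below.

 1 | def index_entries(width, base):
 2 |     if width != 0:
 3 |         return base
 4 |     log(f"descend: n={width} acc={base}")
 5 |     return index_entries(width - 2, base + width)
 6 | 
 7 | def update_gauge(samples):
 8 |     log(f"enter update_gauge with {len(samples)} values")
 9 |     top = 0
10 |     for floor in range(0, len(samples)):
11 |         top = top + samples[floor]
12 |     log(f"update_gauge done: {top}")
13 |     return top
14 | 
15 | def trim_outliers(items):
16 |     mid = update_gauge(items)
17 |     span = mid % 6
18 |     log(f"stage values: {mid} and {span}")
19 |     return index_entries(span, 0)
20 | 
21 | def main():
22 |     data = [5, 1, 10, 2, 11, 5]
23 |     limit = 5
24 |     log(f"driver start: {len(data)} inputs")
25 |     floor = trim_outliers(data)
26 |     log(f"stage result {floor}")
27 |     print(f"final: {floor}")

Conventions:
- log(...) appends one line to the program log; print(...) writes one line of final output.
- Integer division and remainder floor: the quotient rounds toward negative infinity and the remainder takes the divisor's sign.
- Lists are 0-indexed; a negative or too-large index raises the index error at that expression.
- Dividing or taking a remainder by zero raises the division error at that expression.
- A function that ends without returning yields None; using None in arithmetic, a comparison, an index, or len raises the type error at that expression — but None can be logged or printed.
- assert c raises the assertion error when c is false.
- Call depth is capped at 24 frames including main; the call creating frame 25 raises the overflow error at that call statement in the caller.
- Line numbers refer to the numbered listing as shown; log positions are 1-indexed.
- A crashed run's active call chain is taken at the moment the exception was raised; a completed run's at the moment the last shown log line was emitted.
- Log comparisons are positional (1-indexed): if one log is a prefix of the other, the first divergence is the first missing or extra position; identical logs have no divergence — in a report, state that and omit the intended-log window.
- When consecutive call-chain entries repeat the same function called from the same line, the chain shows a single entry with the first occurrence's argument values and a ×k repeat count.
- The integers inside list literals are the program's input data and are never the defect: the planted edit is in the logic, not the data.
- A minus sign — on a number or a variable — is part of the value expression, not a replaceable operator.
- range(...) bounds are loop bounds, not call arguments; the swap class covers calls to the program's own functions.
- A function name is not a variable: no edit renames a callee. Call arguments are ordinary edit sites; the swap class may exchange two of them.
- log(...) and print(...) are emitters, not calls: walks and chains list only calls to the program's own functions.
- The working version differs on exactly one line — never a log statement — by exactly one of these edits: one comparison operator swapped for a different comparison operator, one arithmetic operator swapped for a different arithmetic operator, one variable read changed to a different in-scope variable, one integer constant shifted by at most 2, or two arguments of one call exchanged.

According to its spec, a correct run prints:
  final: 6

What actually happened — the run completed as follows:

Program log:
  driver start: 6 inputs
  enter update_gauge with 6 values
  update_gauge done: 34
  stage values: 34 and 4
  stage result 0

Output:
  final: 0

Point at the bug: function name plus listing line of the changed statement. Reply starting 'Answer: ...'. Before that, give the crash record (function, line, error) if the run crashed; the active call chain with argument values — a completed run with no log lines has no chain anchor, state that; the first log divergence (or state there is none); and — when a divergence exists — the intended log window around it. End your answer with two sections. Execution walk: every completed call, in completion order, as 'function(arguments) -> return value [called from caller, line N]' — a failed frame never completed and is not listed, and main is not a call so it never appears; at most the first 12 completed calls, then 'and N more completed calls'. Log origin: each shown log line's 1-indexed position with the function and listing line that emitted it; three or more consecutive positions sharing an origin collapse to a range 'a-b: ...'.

Answer: the defect is in index_entries at line 2.
The tell: The log first diverges at position 5: the faulty run prints 'stage result 0' where the working version prints 'descend: n=4 acc=0'.
Call chain: main.
First divergence: position 5 — shown 'stage result 0', intended 'descend: n=4 acc=0'.
Intended log window:
  3: update_gauge done: 34
  4: stage values: 34 and 4
  5: descend: n=4 acc=0
  6: descend: n=2 acc=4
Execution walk:
  update_gauge([5, 1, 10, 2, 11, 5]) -> 34  [called from trim_outliers, line 16]
  index_entries(4, 0) -> 0  [called from trim_outliers, line 19]
  trim_outliers([5, 1, 10, 2, 11, 5]) -> 0  [called from main, line 25]
Origin of each log line:
  1: logged in main at line 24
  2: logged in update_gauge at line 8
  3: logged in update_gauge at line 12
  4: logged in trim_outliers at line 18
  5: logged in main at line 26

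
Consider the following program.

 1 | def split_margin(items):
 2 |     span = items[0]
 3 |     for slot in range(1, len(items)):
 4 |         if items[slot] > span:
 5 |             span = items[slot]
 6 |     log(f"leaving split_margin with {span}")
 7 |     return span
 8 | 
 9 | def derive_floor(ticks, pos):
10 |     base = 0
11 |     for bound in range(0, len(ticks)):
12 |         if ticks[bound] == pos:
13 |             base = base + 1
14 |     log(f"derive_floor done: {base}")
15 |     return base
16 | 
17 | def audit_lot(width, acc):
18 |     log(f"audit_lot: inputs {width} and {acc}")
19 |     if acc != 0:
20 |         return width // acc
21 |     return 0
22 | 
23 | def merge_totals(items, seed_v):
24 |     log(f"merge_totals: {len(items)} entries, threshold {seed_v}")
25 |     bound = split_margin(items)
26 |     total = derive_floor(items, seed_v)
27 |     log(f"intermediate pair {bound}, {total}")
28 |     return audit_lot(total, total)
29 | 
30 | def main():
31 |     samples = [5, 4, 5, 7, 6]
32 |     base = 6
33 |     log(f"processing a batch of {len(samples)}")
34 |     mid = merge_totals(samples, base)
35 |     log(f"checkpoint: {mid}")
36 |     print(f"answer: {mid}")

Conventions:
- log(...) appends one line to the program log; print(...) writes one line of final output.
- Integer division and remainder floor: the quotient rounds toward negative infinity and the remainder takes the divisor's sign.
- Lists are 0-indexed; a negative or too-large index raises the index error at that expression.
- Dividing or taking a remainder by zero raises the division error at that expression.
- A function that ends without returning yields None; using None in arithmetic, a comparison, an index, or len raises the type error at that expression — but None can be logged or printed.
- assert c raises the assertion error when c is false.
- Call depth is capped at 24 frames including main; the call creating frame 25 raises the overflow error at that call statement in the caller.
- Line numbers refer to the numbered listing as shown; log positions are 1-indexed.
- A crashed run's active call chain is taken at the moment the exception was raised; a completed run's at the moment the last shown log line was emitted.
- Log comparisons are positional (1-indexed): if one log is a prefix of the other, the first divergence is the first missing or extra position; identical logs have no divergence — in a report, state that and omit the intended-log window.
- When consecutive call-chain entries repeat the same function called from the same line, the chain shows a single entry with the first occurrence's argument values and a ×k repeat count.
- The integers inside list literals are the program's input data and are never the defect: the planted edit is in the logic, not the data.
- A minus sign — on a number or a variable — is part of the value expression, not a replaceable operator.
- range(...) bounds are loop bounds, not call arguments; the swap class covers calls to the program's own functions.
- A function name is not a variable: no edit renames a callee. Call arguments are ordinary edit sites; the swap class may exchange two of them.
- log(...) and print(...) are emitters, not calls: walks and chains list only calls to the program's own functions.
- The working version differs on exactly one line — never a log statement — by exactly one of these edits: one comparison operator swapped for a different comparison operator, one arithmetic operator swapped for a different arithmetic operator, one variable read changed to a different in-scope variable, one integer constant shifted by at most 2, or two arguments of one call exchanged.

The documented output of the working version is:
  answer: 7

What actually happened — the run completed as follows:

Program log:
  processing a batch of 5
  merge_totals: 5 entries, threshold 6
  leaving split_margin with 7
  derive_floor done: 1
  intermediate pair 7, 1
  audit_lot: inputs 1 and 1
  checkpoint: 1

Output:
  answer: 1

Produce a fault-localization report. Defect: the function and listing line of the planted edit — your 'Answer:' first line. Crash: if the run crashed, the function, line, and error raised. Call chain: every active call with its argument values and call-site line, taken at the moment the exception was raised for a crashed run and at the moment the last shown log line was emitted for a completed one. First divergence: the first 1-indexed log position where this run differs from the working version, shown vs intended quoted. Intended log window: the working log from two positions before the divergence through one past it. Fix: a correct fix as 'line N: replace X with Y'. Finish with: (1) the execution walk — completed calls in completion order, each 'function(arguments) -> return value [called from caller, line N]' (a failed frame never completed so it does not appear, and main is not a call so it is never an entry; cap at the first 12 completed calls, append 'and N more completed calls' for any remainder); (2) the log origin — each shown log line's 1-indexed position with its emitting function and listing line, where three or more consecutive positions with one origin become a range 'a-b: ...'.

Answer: the defect is in merge_totals at line 28.
Key observation: Log line 6 is where behavior first shows: 'audit_lot: inputs 1 and 1' appears instead of 'audit_lot: inputs 7 and 1'.
Call chain: main.
First divergence: position 6 — the shown line 'audit_lot: inputs 1 and 1' should read 'audit_lot: inputs 7 and 1'.
Intended log window:
  4: derive_floor done: 1
  5: intermediate pair 7, 1
  6: audit_lot: inputs 7 and 1
  7: checkpoint: 7
Execution walk:
  split_margin([5, 4, 5, 7, 6]) -> 7  [called from merge_totals, line 25]
  derive_floor([5, 4, 5, 7, 6], 6) -> 1  [called from merge_totals, line 26]
  audit_lot(1, 1) -> 1  [called from merge_totals, line 28]
  merge_totals([5, 4, 5, 7, 6], 6) -> 1  [called from main, line 34]
Log origins:
  1: from main, line 33
  2: from merge_totals, line 24
  3: from split_margin, line 6
  4: from derive_floor, line 14
  5: from merge_totals, line 27
  6: from audit_lot, line 18
  7: from main, line 35
A correct fix: line 28: replace `audit_lot(total, total)` with `audit_lot(bound, total)`.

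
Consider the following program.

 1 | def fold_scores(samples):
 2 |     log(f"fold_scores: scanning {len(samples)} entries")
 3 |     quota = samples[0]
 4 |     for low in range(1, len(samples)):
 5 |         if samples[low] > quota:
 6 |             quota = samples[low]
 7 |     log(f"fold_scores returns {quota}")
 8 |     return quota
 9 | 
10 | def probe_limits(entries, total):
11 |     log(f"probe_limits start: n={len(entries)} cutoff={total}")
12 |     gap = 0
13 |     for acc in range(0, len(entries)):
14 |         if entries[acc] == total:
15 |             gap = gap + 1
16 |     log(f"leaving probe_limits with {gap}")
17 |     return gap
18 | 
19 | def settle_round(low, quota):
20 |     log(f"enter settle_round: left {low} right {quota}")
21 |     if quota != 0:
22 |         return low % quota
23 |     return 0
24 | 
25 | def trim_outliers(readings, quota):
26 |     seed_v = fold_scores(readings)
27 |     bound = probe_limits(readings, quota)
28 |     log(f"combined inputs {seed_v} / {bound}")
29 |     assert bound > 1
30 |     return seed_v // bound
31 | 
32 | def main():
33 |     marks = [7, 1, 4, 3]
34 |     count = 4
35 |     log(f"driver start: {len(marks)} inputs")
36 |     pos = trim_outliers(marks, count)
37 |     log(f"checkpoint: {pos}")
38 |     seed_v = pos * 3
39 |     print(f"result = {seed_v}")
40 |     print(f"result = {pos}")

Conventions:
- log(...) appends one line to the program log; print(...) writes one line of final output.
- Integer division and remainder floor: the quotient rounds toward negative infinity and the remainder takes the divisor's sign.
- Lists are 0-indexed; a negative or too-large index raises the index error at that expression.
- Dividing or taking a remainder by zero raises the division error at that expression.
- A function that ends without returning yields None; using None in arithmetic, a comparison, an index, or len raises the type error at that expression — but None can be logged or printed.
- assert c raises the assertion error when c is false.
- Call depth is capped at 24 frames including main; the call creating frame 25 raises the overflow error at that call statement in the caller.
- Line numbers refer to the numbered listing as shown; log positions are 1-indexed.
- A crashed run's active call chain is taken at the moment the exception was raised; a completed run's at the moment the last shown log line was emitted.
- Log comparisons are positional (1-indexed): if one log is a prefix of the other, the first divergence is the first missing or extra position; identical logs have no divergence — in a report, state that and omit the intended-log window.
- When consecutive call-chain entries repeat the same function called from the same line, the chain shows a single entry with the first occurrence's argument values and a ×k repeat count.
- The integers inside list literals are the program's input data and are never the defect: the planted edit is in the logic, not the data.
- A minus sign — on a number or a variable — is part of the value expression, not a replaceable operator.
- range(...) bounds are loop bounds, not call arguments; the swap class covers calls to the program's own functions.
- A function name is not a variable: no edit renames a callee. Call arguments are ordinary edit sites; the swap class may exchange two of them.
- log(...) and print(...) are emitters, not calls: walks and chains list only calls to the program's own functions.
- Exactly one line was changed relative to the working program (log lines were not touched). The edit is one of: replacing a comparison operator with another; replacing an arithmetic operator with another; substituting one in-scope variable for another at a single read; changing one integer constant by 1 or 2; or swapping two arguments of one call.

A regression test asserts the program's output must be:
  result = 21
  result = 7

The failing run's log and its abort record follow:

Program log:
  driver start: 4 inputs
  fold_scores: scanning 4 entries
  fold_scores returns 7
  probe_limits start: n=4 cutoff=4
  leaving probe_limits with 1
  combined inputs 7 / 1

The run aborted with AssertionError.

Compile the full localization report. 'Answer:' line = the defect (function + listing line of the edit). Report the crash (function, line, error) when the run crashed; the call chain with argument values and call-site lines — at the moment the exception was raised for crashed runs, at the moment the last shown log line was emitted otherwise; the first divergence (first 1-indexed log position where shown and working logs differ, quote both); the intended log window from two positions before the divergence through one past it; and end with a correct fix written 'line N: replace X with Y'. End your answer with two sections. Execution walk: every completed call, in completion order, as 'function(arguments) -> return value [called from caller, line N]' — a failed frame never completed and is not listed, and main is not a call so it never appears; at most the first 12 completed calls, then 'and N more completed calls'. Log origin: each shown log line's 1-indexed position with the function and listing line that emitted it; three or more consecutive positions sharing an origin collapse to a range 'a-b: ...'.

Answer: the defect is in trim_outliers at line 29.
Core observation: The faulty run's log stops after 6 lines; the working version's next line would be 'checkpoint: 7'.
Crash: trim_outliers, line 29, AssertionError.
Call chain: main -> trim_outliers([7, 1, 4, 3], 4) (called at line 36).
First divergence: position 7 — after 6 matching lines the faulty run goes silent; intended next line 'checkpoint: 7'.
Intended log window:
  5: leaving probe_limits with 1
  6: combined inputs 7 / 1
  7: checkpoint: 7
Execution walk:
  fold_scores([7, 1, 4, 3]) -> 7  [called from trim_outliers, line 26]
  probe_limits([7, 1, 4, 3], 4) -> 1  [called from trim_outliers, line 27]
Origin of each log line:
  1: logged in main at line 35
  2: logged in fold_scores at line 2
  3: logged in fold_scores at line 7
  4: logged in probe_limits at line 11
  5: logged in probe_limits at line 16
  6: logged in trim_outliers at line 28
A correct fix: line 29: replace `1` with `0`.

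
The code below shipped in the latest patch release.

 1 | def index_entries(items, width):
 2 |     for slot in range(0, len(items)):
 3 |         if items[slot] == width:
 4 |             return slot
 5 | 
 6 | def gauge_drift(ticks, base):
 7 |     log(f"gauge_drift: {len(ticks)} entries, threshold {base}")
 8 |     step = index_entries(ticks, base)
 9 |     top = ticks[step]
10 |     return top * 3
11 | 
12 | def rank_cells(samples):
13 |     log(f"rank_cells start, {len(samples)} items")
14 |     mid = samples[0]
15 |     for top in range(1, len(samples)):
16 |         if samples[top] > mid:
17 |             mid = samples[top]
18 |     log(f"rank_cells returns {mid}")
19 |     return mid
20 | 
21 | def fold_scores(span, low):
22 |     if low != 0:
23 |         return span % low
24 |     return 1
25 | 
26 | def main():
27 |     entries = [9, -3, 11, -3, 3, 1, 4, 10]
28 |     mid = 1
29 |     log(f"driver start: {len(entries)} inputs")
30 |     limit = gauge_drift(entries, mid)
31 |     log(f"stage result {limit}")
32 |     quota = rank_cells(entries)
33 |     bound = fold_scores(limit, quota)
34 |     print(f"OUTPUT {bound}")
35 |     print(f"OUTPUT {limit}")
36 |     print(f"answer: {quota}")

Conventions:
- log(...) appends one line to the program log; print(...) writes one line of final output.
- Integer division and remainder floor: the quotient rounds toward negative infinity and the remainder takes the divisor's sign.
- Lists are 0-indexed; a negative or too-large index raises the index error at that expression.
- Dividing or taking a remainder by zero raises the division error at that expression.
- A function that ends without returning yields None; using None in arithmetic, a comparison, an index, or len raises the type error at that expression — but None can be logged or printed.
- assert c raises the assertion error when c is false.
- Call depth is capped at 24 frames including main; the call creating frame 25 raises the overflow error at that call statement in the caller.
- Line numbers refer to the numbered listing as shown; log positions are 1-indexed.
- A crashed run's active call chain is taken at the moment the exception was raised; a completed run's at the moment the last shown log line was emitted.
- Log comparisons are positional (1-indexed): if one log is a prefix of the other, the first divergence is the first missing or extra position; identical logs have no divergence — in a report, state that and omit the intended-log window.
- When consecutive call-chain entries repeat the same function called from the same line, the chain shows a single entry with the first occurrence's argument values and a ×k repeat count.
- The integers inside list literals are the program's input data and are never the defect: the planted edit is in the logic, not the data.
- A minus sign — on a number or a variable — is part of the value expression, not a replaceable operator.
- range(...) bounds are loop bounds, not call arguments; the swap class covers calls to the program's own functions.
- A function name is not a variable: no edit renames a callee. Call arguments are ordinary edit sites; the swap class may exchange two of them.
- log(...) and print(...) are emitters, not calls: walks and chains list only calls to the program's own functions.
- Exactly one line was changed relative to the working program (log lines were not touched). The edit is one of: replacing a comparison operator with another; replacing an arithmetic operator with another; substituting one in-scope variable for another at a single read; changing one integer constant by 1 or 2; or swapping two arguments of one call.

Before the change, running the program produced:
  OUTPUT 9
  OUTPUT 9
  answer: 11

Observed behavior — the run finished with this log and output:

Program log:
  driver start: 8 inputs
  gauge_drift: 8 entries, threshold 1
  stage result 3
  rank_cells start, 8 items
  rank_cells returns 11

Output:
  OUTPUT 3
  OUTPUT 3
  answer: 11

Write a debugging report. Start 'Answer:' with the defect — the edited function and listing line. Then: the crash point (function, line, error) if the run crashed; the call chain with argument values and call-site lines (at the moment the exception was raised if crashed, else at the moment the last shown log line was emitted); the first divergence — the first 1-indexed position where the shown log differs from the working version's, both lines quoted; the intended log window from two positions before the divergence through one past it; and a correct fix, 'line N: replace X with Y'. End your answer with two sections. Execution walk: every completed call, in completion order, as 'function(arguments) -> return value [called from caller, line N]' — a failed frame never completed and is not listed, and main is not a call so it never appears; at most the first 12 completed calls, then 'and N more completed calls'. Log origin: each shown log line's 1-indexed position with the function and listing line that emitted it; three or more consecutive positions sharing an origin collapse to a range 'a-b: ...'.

Answer: the defect is in main at line 28.
Key fact: At log position 2 the runs split — shown 'gauge_drift: 8 entries, threshold 1', but the working version logs 'gauge_drift: 8 entries, threshold 3'.
Call chain: main -> rank_cells([9, -3, 11, -3, 3, 1, 4, 10]) (called at line 32).
First divergence: position 2 — shown 'gauge_drift: 8 entries, threshold 1', intended 'gauge_drift: 8 entries, threshold 3'.
Intended log window:
  1: driver start: 8 inputs
  2: gauge_drift: 8 entries, threshold 3
  3: stage result 9
Execution walk:
  index_entries([9, -3, 11, -3, 3, 1, 4, 10], 1) -> 5  [called from gauge_drift, line 8]
  gauge_drift([9, -3, 11, -3, 3, 1, 4, 10], 1) -> 3  [called from main, line 30]
  rank_cells([9, -3, 11, -3, 3, 1, 4, 10]) -> 11  [called from main, line 32]
  fold_scores(3, 11) -> 3  [called from main, line 33]
Log origin:
  1: logged in main at line 29
  2: logged in gauge_drift at line 7
  3: logged in main at line 31
  4: logged in rank_cells at line 13
  5: logged in rank_cells at line 18
A correct fix: line 28: replace `1` with `3`.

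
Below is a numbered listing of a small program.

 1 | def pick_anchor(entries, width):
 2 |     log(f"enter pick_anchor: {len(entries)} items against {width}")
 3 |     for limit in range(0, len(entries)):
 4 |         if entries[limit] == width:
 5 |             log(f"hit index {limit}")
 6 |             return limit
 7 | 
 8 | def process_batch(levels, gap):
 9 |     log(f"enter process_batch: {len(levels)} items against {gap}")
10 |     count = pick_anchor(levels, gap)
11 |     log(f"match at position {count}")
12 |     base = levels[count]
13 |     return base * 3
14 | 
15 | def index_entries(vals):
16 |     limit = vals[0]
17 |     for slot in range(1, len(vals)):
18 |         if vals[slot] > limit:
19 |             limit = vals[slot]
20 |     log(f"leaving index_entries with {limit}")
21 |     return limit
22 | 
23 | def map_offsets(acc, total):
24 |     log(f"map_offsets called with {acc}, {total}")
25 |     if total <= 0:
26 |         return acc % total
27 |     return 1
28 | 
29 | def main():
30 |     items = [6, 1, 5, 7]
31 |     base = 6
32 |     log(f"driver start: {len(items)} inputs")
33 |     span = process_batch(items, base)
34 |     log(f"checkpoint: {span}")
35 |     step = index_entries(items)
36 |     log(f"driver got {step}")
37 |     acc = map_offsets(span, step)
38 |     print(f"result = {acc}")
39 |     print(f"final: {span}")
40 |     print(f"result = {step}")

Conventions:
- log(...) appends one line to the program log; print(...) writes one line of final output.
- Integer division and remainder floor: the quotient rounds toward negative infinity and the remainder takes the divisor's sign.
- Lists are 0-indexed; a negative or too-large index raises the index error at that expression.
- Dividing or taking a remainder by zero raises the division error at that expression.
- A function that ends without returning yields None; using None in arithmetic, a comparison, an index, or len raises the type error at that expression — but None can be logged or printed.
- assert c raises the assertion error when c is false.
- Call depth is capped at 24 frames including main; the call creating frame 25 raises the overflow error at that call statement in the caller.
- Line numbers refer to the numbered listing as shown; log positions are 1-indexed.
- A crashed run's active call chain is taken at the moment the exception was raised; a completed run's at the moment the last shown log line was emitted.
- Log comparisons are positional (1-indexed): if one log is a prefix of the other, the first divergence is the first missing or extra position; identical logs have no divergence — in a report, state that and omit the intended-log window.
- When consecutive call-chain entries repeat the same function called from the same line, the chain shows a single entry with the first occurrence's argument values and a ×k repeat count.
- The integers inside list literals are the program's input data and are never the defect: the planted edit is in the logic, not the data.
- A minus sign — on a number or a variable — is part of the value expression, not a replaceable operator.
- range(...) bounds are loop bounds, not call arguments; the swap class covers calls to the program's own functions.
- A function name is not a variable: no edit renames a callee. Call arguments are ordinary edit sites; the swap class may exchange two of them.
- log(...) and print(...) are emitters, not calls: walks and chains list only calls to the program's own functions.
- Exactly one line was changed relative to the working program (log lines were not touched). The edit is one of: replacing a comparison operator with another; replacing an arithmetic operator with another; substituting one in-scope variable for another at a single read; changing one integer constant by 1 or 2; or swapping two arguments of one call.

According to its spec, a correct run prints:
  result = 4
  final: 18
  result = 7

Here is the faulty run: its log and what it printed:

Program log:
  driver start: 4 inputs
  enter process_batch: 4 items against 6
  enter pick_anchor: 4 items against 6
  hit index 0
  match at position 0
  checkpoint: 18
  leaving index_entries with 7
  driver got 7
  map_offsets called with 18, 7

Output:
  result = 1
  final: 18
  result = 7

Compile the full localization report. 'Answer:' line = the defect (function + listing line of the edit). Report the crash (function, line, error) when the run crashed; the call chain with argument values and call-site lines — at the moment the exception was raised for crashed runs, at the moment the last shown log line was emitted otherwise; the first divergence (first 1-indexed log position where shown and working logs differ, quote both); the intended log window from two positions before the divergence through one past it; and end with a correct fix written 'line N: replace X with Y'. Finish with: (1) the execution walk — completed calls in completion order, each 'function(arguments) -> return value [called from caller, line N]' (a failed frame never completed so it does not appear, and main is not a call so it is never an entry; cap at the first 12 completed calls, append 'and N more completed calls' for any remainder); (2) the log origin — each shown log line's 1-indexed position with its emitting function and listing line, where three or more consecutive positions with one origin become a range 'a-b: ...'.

Answer: the defect is in map_offsets at line 25.
Key observation: The two runs log identically and part ways only at the printed values.
Call chain: main -> map_offsets(18, 7) (called at line 37).
First divergence: there is none — every log position agrees.
Execution walk:
  pick_anchor([6, 1, 5, 7], 6) -> 0  [called from process_batch, line 10]
  process_batch([6, 1, 5, 7], 6) -> 18  [called from main, line 33]
  index_entries([6, 1, 5, 7]) -> 7  [called from main, line 35]
  map_offsets(18, 7) -> 1  [called from main, line 37]
Origin of each log line:
  1: from main, line 32
  2: from process_batch, line 9
  3: from pick_anchor, line 2
  4: from pick_anchor, line 5
  5: from process_batch, line 11
  6: from main, line 34
  7: from index_entries, line 20
  8: from main, line 36
  9: from map_offsets, line 24
A correct fix: line 25: replace `<=` with `!=`.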